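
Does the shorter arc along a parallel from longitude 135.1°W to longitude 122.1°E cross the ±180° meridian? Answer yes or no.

Yes

Naïve |122.1 − -135.1| = 257.2° > 180°, so the shorter arc goes the other way round — across 180°.
Signed shortest Δλ = ((122.1 − -135.1 + 180) mod 360) − 180 = -102.8°.
Going west by 102.8° from -135.1° passes through 180° before reaching +122.1°.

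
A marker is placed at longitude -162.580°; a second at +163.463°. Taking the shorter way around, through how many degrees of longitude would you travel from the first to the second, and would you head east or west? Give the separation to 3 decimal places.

33.957° west

Raw difference: 163.463 − -162.580 = 326.043°.
Normalise into (−180°, 180°]: 326.043° − 360° = -33.957°.
Negative ⇒ the second point lies to the west; separation 33.957°.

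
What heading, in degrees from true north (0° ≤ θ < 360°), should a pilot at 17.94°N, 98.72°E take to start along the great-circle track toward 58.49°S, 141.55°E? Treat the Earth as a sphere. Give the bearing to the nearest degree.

Δλ = 141.55 − 98.72 = 42.83°.
θ = atan2( sin Δλ · cos φ₂ , cos φ₁ · sin φ₂ − sin φ₁ · cos φ₂ · cos Δλ )
  = atan2(0.35531, -0.92916) = 159.073° → normalised to [0°, 360°): 159.073°.

159°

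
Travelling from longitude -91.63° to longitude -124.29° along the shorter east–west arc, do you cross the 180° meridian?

No

Signed shortest Δλ = ((-124.29 − -91.63 + 180) mod 360) − 180 = -32.66°.
Going west by 32.66° from -91.63° reaches -124.29° without touching 180°.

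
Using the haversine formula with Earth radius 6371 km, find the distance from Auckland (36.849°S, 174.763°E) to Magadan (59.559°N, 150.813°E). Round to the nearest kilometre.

Δλ = 150.813 − 174.763 = -23.950°.
Δφ = 59.559 − -36.849 = 96.408°.
a = sin²(Δφ/2) + cos φ₁ · cos φ₂ · sin²(Δλ/2) = 0.573258.
c = 2·atan2(√a, √(1−a)) = 1.71784 rad → d = 6371·c ≈ 10944.36 km.

10944 km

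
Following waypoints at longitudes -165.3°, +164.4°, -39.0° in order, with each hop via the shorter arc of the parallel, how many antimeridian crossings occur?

2

Leg 1: -165.3° → +164.4°, shortest Δλ = -30.3° (west) — crosses 180°.
Leg 2: +164.4° → -39.0°, shortest Δλ = 156.6° (east) — crosses 180°.
Total crossings: 2.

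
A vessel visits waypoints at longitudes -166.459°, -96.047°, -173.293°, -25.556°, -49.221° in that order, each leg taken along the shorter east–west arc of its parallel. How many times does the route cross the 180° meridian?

Leg 1: -166.459° → -96.047°, shortest Δλ = 70.412° (east) — does not cross 180°.
Leg 2: -96.047° → -173.293°, shortest Δλ = -77.246° (west) — does not cross 180°.
Leg 3: -173.293° → -25.556°, shortest Δλ = 147.737° (east) — does not cross 180°.
Leg 4: -25.556° → -49.221°, shortest Δλ = -23.665° (west) — does not cross 180°.
Total crossings: 0.

0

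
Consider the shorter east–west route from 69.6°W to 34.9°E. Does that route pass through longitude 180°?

No

Signed shortest Δλ = ((34.9 − -69.6 + 180) mod 360) − 180 = 104.5°.
Going east by 104.5° from -69.6° reaches +34.9° without touching 180°.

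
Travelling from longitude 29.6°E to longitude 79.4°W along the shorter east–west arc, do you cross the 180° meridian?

Signed shortest Δλ = ((-79.4 − 29.6 + 180) mod 360) − 180 = -109.0°.
Going west by 109.0° from +29.6° reaches -79.4° without touching 180°.

No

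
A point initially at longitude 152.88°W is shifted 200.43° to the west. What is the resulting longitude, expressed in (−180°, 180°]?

6.69°E

Start at -152.88°; shift −200.43° → -353.31°.
-353.31° lies outside (−180°, 180°]; add 360° → +6.69°.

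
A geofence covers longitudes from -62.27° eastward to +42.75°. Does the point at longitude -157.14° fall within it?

Band width going east from -62.27° to +42.75°: ((42.75 − -62.27) mod 360) = 105.02°.
Offset of -157.14° east of the west edge: ((-157.14 − -62.27) mod 360) = 265.13°.
265.13° > 105.02° ⇒ outside.

No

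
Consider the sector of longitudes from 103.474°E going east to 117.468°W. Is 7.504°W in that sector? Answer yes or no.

No

Band width going east from +103.474° to -117.468°: ((-117.468 − 103.474) mod 360) = 139.058°.
Offset of -7.504° east of the west edge: ((-7.504 − 103.474) mod 360) = 249.022°.
249.022° > 139.058° ⇒ outside.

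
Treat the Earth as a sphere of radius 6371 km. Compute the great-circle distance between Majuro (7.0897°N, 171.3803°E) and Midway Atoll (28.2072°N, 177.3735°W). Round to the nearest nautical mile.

1420 nmi

Δλ = -177.3735 − 171.3803 = -348.7538°; wrapped into (−180°, 180°]: 11.2462°.
Δφ = 28.2072 − 7.0897 = 21.1175°.
a = sin²(Δφ/2) + cos φ₁ · cos φ₂ · sin²(Δλ/2) = 0.041974.
c = 2·atan2(√a, √(1−a)) = 0.41267 rad → d = 6371·c ≈ 2629.15 km ≈ 1419.63 nmi.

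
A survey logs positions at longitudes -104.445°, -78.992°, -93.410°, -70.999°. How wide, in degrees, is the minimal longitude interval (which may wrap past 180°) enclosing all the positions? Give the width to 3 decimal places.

Sort the longitudes: -104.445°, -93.410°, -78.992°, -70.999°.
Eastward gaps between consecutive values (wrapping around): 11.035°, 14.418°, 7.993°, 326.554°.
Largest gap = 326.554° ⇒ minimal covering band is its complement: 360° − 326.554° = 33.446°.
Band runs from -104.445° eastward to -70.999°.

33.446°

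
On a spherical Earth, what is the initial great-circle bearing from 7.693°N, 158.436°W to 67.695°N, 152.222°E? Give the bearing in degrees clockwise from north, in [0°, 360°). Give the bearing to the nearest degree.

Δλ = 152.222 − -158.436 = 310.658°; wrapped into (−180°, 180°]: -49.342°.
θ = atan2( sin Δλ · cos φ₂ , cos φ₁ · sin φ₂ − sin φ₁ · cos φ₂ · cos Δλ )
  = atan2(-0.28792, 0.88375) = -18.045° → normalised to [0°, 360°): 341.955°.

342°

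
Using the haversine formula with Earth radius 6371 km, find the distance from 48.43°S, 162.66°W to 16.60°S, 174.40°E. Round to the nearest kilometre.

Δλ = 174.40 − -162.66 = 337.06°; wrapped into (−180°, 180°]: -22.94°.
Δφ = -16.60 − -48.43 = 31.83°.
a = sin²(Δφ/2) + cos φ₁ · cos φ₂ · sin²(Δλ/2) = 0.100336.
c = 2·atan2(√a, √(1−a)) = 0.64462 rad → d = 6371·c ≈ 4106.88 km.

4107 km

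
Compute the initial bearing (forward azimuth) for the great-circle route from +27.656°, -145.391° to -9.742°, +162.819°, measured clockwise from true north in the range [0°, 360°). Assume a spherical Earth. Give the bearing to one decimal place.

Δλ = 162.819 − -145.391 = 308.210°; wrapped into (−180°, 180°]: -51.790°.
θ = atan2( sin Δλ · cos φ₂ , cos φ₁ · sin φ₂ − sin φ₁ · cos φ₂ · cos Δλ )
  = atan2(-0.77442, -0.43284) = -119.202° → normalised to [0°, 360°): 240.798°.

240.8°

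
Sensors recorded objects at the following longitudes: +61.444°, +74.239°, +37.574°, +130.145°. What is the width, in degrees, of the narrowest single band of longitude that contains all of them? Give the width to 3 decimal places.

Sort the longitudes: +37.574°, +61.444°, +74.239°, +130.145°.
Eastward gaps between consecutive values (wrapping around): 23.870°, 12.795°, 55.906°, 267.429°.
Largest gap = 267.429° ⇒ minimal covering band is its complement: 360° − 267.429° = 92.571°.
Band runs from +37.574° eastward to +130.145°.

92.571°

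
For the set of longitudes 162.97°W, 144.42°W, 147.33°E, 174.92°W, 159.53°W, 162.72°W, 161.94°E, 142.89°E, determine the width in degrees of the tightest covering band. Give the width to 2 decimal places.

72.69°

Sort the longitudes: -174.92°, -162.97°, -162.72°, -159.53°, -144.42°, +142.89°, +147.33°, +161.94°.
Eastward gaps between consecutive values (wrapping around): 11.95°, 0.25°, 3.19°, 15.11°, 287.31°, 4.44°, 14.61°, 23.14°.
Largest gap = 287.31° ⇒ minimal covering band is its complement: 360° − 287.31° = 72.69°.
Band runs from +142.89° eastward to -144.42°, crossing the antimeridian.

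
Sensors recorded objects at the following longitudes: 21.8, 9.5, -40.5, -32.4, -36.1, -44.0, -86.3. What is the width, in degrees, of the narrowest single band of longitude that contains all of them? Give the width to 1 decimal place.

108.1°

Sort the longitudes: -86.3°, -44.0°, -40.5°, -36.1°, -32.4°, +9.5°, +21.8°.
Eastward gaps between consecutive values (wrapping around): 42.3°, 3.5°, 4.4°, 3.7°, 41.9°, 12.3°, 251.9°.
Largest gap = 251.9° ⇒ minimal covering band is its complement: 360° − 251.9° = 108.1°.
Band runs from -86.3° eastward to +21.8°.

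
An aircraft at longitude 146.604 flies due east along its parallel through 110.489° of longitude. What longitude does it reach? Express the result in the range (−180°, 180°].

Start at +146.604°; shift +110.489° → +257.093°.
+257.093° lies outside (−180°, 180°]; subtract 360° → -102.907°.

-102.907°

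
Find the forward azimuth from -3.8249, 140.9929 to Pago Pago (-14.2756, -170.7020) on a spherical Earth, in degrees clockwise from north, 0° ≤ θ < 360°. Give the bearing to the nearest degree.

Δλ = -170.7020 − 140.9929 = -311.6949°; wrapped into (−180°, 180°]: 48.3051°.
θ = atan2( sin Δλ · cos φ₂ , cos φ₁ · sin φ₂ − sin φ₁ · cos φ₂ · cos Δλ )
  = atan2(0.72364, -0.20304) = 105.673° → normalised to [0°, 360°): 105.673°.

106°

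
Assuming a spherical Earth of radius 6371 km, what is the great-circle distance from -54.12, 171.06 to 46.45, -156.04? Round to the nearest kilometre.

Δλ = -156.04 − 171.06 = -327.10°; wrapped into (−180°, 180°]: 32.90°.
Δφ = 46.45 − -54.12 = 100.57°.
a = sin²(Δφ/2) + cos φ₁ · cos φ₂ · sin²(Δλ/2) = 0.624100.
c = 2·atan2(√a, √(1−a)) = 1.82162 rad → d = 6371·c ≈ 11605.52 km.

11606 km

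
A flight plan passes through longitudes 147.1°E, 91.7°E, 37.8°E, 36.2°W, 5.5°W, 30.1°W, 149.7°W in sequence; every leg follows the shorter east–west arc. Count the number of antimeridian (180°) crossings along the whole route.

0

Leg 1: +147.1° → +91.7°, shortest Δλ = -55.4° (west) — does not cross 180°.
Leg 2: +91.7° → +37.8°, shortest Δλ = -53.9° (west) — does not cross 180°.
Leg 3: +37.8° → -36.2°, shortest Δλ = -74.0° (west) — does not cross 180°.
Leg 4: -36.2° → -5.5°, shortest Δλ = 30.7° (east) — does not cross 180°.
Leg 5: -5.5° → -30.1°, shortest Δλ = -24.6° (west) — does not cross 180°.
Leg 6: -30.1° → -149.7°, shortest Δλ = -119.6° (west) — does not cross 180°.
Total crossings: 0.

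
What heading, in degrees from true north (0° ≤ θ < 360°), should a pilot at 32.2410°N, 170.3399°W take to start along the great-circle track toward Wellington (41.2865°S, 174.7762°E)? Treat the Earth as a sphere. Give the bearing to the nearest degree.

Δλ = 174.7762 − -170.3399 = 345.1161°; wrapped into (−180°, 180°]: -14.8839°.
θ = atan2( sin Δλ · cos φ₂ , cos φ₁ · sin φ₂ − sin φ₁ · cos φ₂ · cos Δλ )
  = atan2(-0.19301, -0.94551) = -168.462° → normalised to [0°, 360°): 191.538°.

192°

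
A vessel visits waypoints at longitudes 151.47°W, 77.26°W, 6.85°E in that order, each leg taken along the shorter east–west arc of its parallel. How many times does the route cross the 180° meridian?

Leg 1: -151.47° → -77.26°, shortest Δλ = 74.21° (east) — does not cross 180°.
Leg 2: -77.26° → +6.85°, shortest Δλ = 84.11° (east) — does not cross 180°.
Total crossings: 0.

0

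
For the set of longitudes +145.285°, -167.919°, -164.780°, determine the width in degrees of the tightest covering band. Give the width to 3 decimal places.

49.935°

Sort the longitudes: -167.919°, -164.780°, +145.285°.
Eastward gaps between consecutive values (wrapping around): 3.139°, 310.065°, 46.796°.
Largest gap = 310.065° ⇒ minimal covering band is its complement: 360° − 310.065° = 49.935°.
Band runs from +145.285° eastward to -164.780°, crossing the antimeridian.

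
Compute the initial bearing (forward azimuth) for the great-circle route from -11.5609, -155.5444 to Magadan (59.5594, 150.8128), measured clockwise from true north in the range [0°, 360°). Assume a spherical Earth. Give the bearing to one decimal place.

335.7°

Δλ = 150.8128 − -155.5444 = 306.3572°; wrapped into (−180°, 180°]: -53.6428°.
θ = atan2( sin Δλ · cos φ₂ , cos φ₁ · sin φ₂ − sin φ₁ · cos φ₂ · cos Δλ )
  = atan2(-0.40802, 0.90486) = -24.272° → normalised to [0°, 360°): 335.728°.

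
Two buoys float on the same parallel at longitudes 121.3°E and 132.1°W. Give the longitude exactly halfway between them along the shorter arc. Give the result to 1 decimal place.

174.6°E

Signed shortest Δλ from +121.3° to -132.1° is +106.6°.
Midpoint longitude = +121.3° + (+106.6°)/2 = +121.3° + 53.3° = +174.6°.
(The naïve average (+121.3 + -132.1)/2 = -5.4° is on the wrong side of the globe.)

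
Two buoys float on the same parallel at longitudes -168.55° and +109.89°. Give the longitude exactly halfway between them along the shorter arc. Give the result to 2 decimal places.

+150.67°

Signed shortest Δλ from -168.55° to +109.89° is -81.56°.
Midpoint longitude = -168.55° + (-81.56°)/2 = -168.55° − 40.78° = -209.33°.
Normalise into (−180°, 180°]: +150.67°.
(The naïve average (-168.55 + +109.89)/2 = -29.33° is on the wrong side of the globe.)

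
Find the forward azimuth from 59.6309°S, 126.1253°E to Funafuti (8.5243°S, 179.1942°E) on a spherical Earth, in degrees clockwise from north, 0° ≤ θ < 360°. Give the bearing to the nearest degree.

61°

Δλ = 179.1942 − 126.1253 = 53.0689°.
θ = atan2( sin Δλ · cos φ₂ , cos φ₁ · sin φ₂ − sin φ₁ · cos φ₂ · cos Δλ )
  = atan2(0.79053, 0.43774) = 61.025° → normalised to [0°, 360°): 61.025°.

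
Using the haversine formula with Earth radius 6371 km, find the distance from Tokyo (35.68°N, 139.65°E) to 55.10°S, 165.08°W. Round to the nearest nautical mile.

6144 nmi

Δλ = -165.08 − 139.65 = -304.73°; wrapped into (−180°, 180°]: 55.27°.
Δφ = -55.10 − 35.68 = -90.78°.
a = sin²(Δφ/2) + cos φ₁ · cos φ₂ · sin²(Δλ/2) = 0.606795.
c = 2·atan2(√a, √(1−a)) = 1.78604 rad → d = 6371·c ≈ 11378.88 km ≈ 6144.11 nmi.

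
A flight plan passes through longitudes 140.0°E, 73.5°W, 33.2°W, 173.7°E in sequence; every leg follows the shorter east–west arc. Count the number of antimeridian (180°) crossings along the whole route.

Leg 1: +140.0° → -73.5°, shortest Δλ = 146.5° (east) — crosses 180°.
Leg 2: -73.5° → -33.2°, shortest Δλ = 40.3° (east) — does not cross 180°.
Leg 3: -33.2° → +173.7°, shortest Δλ = -153.1° (west) — crosses 180°.
Total crossings: 2.

2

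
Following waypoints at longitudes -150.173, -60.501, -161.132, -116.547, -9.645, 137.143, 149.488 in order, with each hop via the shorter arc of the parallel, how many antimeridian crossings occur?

Leg 1: -150.173° → -60.501°, shortest Δλ = 89.672° (east) — does not cross 180°.
Leg 2: -60.501° → -161.132°, shortest Δλ = -100.631° (west) — does not cross 180°.
Leg 3: -161.132° → -116.547°, shortest Δλ = 44.585° (east) — does not cross 180°.
Leg 4: -116.547° → -9.645°, shortest Δλ = 106.902° (east) — does not cross 180°.
Leg 5: -9.645° → +137.143°, shortest Δλ = 146.788° (east) — does not cross 180°.
Leg 6: +137.143° → +149.488°, shortest Δλ = 12.345° (east) — does not cross 180°.
Total crossings: 0.

0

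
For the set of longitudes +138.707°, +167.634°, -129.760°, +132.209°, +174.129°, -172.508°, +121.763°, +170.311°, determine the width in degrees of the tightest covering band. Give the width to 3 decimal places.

Sort the longitudes: -172.508°, -129.760°, +121.763°, +132.209°, +138.707°, +167.634°, +170.311°, +174.129°.
Eastward gaps between consecutive values (wrapping around): 42.748°, 251.523°, 10.446°, 6.498°, 28.927°, 2.677°, 3.818°, 13.363°.
Largest gap = 251.523° ⇒ minimal covering band is its complement: 360° − 251.523° = 108.477°.
Band runs from +121.763° eastward to -129.760°, crossing the antimeridian.

108.477°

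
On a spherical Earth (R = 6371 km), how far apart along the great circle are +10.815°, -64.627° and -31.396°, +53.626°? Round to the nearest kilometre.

13304 km

Δλ = 53.626 − -64.627 = 118.253°.
Δφ = -31.396 − 10.815 = -42.211°.
a = sin²(Δφ/2) + cos φ₁ · cos φ₂ · sin²(Δλ/2) = 0.747316.
c = 2·atan2(√a, √(1−a)) = 2.08821 rad → d = 6371·c ≈ 13303.97 km.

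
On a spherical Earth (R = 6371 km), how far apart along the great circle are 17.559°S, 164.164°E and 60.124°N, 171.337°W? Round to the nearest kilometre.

8916 km

Δλ = -171.337 − 164.164 = -335.501°; wrapped into (−180°, 180°]: 24.499°.
Δφ = 60.124 − -17.559 = 77.683°.
a = sin²(Δφ/2) + cos φ₁ · cos φ₂ · sin²(Δλ/2) = 0.414719.
c = 2·atan2(√a, √(1−a)) = 1.39940 rad → d = 6371·c ≈ 8915.55 km.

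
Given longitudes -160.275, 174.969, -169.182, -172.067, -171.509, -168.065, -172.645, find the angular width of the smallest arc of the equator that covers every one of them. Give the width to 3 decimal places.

Sort the longitudes: -172.645°, -172.067°, -171.509°, -169.182°, -168.065°, -160.275°, +174.969°.
Eastward gaps between consecutive values (wrapping around): 0.578°, 0.558°, 2.327°, 1.117°, 7.790°, 335.244°, 12.386°.
Largest gap = 335.244° ⇒ minimal covering band is its complement: 360° − 335.244° = 24.756°.
Band runs from +174.969° eastward to -160.275°, crossing the antimeridian.

24.756°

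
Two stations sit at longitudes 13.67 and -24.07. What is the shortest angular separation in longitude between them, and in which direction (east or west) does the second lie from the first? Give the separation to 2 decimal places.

Raw difference: -24.07 − 13.67 = -37.74°.
Normalise into (−180°, 180°]: -37.74° stays -37.74°.
Negative ⇒ the second point lies to the west; separation 37.74°.

37.74° west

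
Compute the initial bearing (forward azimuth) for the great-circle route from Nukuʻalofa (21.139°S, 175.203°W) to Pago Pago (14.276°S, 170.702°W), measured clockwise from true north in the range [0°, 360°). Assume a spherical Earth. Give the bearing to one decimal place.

32.7°

Δλ = -170.702 − -175.203 = 4.501°.
θ = atan2( sin Δλ · cos φ₂ , cos φ₁ · sin φ₂ − sin φ₁ · cos φ₂ · cos Δλ )
  = atan2(0.07605, 0.11842) = 32.710° → normalised to [0°, 360°): 32.710°.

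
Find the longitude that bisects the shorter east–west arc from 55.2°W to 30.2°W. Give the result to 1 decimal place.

42.7°W

Signed shortest Δλ from -55.2° to -30.2° is +25.0°.
Midpoint longitude = -55.2° + (+25.0°)/2 = -55.2° + 12.5° = -42.7°.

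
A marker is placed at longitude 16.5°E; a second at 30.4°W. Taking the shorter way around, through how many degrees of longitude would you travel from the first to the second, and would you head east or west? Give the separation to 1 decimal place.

Raw difference: -30.4 − 16.5 = -46.9°.
Normalise into (−180°, 180°]: -46.9° stays -46.9°.
Negative ⇒ the second point lies to the west; separation 46.9°.

46.9° west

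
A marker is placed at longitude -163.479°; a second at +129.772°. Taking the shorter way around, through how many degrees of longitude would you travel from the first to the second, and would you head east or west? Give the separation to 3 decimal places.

Raw difference: 129.772 − -163.479 = 293.251°.
Normalise into (−180°, 180°]: 293.251° − 360° = -66.749°.
Negative ⇒ the second point lies to the west; separation 66.749°.

66.749° west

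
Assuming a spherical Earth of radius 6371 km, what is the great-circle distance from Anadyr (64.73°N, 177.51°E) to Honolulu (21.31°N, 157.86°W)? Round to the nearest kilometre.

Δλ = -157.86 − 177.51 = -335.37°; wrapped into (−180°, 180°]: 24.63°.
Δφ = 21.31 − 64.73 = -43.42°.
a = sin²(Δφ/2) + cos φ₁ · cos φ₂ · sin²(Δλ/2) = 0.154924.
c = 2·atan2(√a, √(1−a)) = 0.80910 rad → d = 6371·c ≈ 5154.76 km.

5155 km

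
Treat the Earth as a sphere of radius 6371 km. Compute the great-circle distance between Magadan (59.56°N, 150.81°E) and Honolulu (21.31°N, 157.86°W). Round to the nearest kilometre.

5842 km

Δλ = -157.86 − 150.81 = -308.67°; wrapped into (−180°, 180°]: 51.33°.
Δφ = 21.31 − 59.56 = -38.25°.
a = sin²(Δφ/2) + cos φ₁ · cos φ₂ · sin²(Δλ/2) = 0.195880.
c = 2·atan2(√a, √(1−a)) = 0.91695 rad → d = 6371·c ≈ 5841.92 km.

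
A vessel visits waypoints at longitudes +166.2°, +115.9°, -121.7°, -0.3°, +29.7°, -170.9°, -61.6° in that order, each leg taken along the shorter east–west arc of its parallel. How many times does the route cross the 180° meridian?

2

Leg 1: +166.2° → +115.9°, shortest Δλ = -50.3° (west) — does not cross 180°.
Leg 2: +115.9° → -121.7°, shortest Δλ = 122.4° (east) — crosses 180°.
Leg 3: -121.7° → -0.3°, shortest Δλ = 121.4° (east) — does not cross 180°.
Leg 4: -0.3° → +29.7°, shortest Δλ = 30.0° (east) — does not cross 180°.
Leg 5: +29.7° → -170.9°, shortest Δλ = 159.4° (east) — crosses 180°.
Leg 6: -170.9° → -61.6°, shortest Δλ = 109.3° (east) — does not cross 180°.
Total crossings: 2.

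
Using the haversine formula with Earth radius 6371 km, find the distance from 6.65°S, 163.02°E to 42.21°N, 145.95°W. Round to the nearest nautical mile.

Δλ = -145.95 − 163.02 = -308.97°; wrapped into (−180°, 180°]: 51.03°.
Δφ = 42.21 − -6.65 = 48.86°.
a = sin²(Δφ/2) + cos φ₁ · cos φ₂ · sin²(Δλ/2) = 0.307554.
c = 2·atan2(√a, √(1−a)) = 1.17571 rad → d = 6371·c ≈ 7490.43 km ≈ 4044.51 nmi.

4045 nmi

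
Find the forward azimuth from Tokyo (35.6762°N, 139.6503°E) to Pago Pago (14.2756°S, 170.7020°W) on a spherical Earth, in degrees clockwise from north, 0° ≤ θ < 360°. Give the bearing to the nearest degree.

Δλ = -170.7020 − 139.6503 = -310.3523°; wrapped into (−180°, 180°]: 49.6477°.
θ = atan2( sin Δλ · cos φ₂ , cos φ₁ · sin φ₂ − sin φ₁ · cos φ₂ · cos Δλ )
  = atan2(0.73855, -0.56626) = 127.478° → normalised to [0°, 360°): 127.478°.

127°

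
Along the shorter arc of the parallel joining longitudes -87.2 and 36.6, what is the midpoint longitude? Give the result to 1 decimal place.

Signed shortest Δλ from -87.2° to +36.6° is +123.8°.
Midpoint longitude = -87.2° + (+123.8°)/2 = -87.2° + 61.9° = -25.3°.

-25.3°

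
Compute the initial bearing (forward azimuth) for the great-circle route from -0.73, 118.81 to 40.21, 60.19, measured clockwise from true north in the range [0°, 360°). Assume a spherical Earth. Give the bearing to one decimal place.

Δλ = 60.19 − 118.81 = -58.62°.
θ = atan2( sin Δλ · cos φ₂ , cos φ₁ · sin φ₂ − sin φ₁ · cos φ₂ · cos Δλ )
  = atan2(-0.65198, 0.65060) = -45.061° → normalised to [0°, 360°): 314.939°.

314.9°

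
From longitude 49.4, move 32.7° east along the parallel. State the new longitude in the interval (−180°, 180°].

Start at +49.4°; shift +32.7° → +82.1°.
+82.1° already lies in (−180°, 180°].

+82.1°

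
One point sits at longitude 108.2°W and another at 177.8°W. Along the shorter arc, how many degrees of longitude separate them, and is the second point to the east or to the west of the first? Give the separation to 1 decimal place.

Raw difference: -177.8 − -108.2 = -69.6°.
Normalise into (−180°, 180°]: -69.6° stays -69.6°.
Negative ⇒ the second point lies to the west; separation 69.6°.

69.6° west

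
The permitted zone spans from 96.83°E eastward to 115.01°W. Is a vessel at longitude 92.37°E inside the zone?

No

Band width going east from +96.83° to -115.01°: ((-115.01 − 96.83) mod 360) = 148.16°.
Offset of +92.37° east of the west edge: ((92.37 − 96.83) mod 360) = 355.54°.
355.54° > 148.16° ⇒ outside.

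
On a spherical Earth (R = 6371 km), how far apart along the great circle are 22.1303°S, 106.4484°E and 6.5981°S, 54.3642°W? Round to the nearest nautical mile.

8746 nmi

Δλ = -54.3642 − 106.4484 = -160.8126°.
Δφ = -6.5981 − -22.1303 = 15.5322°.
a = sin²(Δφ/2) + cos φ₁ · cos φ₂ · sin²(Δλ/2) = 0.912895.
c = 2·atan2(√a, √(1−a)) = 2.54240 rad → d = 6371·c ≈ 16197.62 km ≈ 8746.01 nmi.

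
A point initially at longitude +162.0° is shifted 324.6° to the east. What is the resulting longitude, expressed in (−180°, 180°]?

+126.6°

Start at +162.0°; shift +324.6° → +486.6°.
+486.6° lies outside (−180°, 180°]; subtract 360° → +126.6°.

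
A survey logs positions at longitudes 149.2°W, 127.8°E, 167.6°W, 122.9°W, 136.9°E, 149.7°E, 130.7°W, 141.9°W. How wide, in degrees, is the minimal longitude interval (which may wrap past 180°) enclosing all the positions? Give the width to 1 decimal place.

109.3°

Sort the longitudes: -167.6°, -149.2°, -141.9°, -130.7°, -122.9°, +127.8°, +136.9°, +149.7°.
Eastward gaps between consecutive values (wrapping around): 18.4°, 7.3°, 11.2°, 7.8°, 250.7°, 9.1°, 12.8°, 42.7°.
Largest gap = 250.7° ⇒ minimal covering band is its complement: 360° − 250.7° = 109.3°.
Band runs from +127.8° eastward to -122.9°, crossing the antimeridian.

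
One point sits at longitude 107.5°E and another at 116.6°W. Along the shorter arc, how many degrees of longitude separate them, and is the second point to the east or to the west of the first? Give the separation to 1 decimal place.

135.9° east

Raw difference: -116.6 − 107.5 = -224.1°.
Normalise into (−180°, 180°]: -224.1° + 360° = 135.9°.
Positive ⇒ the second point lies to the east; separation 135.9°.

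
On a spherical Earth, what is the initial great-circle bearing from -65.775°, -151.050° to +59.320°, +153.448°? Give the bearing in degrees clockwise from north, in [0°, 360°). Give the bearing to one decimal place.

325.7°

Δλ = 153.448 − -151.050 = 304.498°; wrapped into (−180°, 180°]: -55.502°.
θ = atan2( sin Δλ · cos φ₂ , cos φ₁ · sin φ₂ − sin φ₁ · cos φ₂ · cos Δλ )
  = atan2(-0.42051, 0.61643) = -34.301° → normalised to [0°, 360°): 325.699°.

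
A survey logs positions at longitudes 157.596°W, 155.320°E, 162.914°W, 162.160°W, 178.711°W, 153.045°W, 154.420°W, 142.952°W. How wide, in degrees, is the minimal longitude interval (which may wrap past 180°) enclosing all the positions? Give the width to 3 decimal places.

Sort the longitudes: -178.711°, -162.914°, -162.160°, -157.596°, -154.420°, -153.045°, -142.952°, +155.320°.
Eastward gaps between consecutive values (wrapping around): 15.797°, 0.754°, 4.564°, 3.176°, 1.375°, 10.093°, 298.272°, 25.969°.
Largest gap = 298.272° ⇒ minimal covering band is its complement: 360° − 298.272° = 61.728°.
Band runs from +155.320° eastward to -142.952°, crossing the antimeridian.

61.728°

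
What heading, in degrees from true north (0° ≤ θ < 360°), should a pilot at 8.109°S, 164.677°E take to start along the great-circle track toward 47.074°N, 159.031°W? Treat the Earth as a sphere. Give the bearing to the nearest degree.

27°

Δλ = -159.031 − 164.677 = -323.708°; wrapped into (−180°, 180°]: 36.292°.
θ = atan2( sin Δλ · cos φ₂ , cos φ₁ · sin φ₂ − sin φ₁ · cos φ₂ · cos Δλ )
  = atan2(0.40312, 0.80234) = 26.676° → normalised to [0°, 360°): 26.676°.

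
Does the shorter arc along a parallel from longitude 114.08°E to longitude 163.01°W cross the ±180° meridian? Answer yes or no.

Yes

Naïve |-163.01 − 114.08| = 277.09° > 180°, so the shorter arc goes the other way round — across 180°.
Signed shortest Δλ = ((-163.01 − 114.08 + 180) mod 360) − 180 = 82.91°.
Going east by 82.91° from +114.08° passes through 180° before reaching -163.01°.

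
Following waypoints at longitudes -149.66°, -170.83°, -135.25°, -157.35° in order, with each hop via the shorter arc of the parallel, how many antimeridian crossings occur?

Leg 1: -149.66° → -170.83°, shortest Δλ = -21.17° (west) — does not cross 180°.
Leg 2: -170.83° → -135.25°, shortest Δλ = 35.58° (east) — does not cross 180°.
Leg 3: -135.25° → -157.35°, shortest Δλ = -22.1° (west) — does not cross 180°.
Total crossings: 0.

0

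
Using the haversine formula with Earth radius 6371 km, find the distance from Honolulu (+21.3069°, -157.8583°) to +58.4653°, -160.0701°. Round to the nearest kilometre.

4136 km

Δλ = -160.0701 − -157.8583 = -2.2118°.
Δφ = 58.4653 − 21.3069 = 37.1584°.
a = sin²(Δφ/2) + cos φ₁ · cos φ₂ · sin²(Δλ/2) = 0.101697.
c = 2·atan2(√a, √(1−a)) = 0.64914 rad → d = 6371·c ≈ 4135.65 km.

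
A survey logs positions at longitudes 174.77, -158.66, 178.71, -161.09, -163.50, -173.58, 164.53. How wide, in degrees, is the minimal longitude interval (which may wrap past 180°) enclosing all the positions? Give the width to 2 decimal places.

Sort the longitudes: -173.58°, -163.50°, -161.09°, -158.66°, +164.53°, +174.77°, +178.71°.
Eastward gaps between consecutive values (wrapping around): 10.08°, 2.41°, 2.43°, 323.19°, 10.24°, 3.94°, 7.71°.
Largest gap = 323.19° ⇒ minimal covering band is its complement: 360° − 323.19° = 36.81°.
Band runs from +164.53° eastward to -158.66°, crossing the antimeridian.

36.81°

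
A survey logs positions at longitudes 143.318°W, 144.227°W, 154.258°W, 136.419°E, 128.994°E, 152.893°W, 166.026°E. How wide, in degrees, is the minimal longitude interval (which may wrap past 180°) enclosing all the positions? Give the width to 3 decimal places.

87.688°

Sort the longitudes: -154.258°, -152.893°, -144.227°, -143.318°, +128.994°, +136.419°, +166.026°.
Eastward gaps between consecutive values (wrapping around): 1.365°, 8.666°, 0.909°, 272.312°, 7.425°, 29.607°, 39.716°.
Largest gap = 272.312° ⇒ minimal covering band is its complement: 360° − 272.312° = 87.688°.
Band runs from +128.994° eastward to -143.318°, crossing the antimeridian.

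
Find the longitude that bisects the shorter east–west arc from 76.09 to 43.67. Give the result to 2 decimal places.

Signed shortest Δλ from +76.09° to +43.67° is -32.42°.
Midpoint longitude = +76.09° + (-32.42°)/2 = +76.09° − 16.21° = +59.88°.

+59.88°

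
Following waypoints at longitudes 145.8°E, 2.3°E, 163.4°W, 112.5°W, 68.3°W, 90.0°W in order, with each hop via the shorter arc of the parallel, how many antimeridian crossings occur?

Leg 1: +145.8° → +2.3°, shortest Δλ = -143.5° (west) — does not cross 180°.
Leg 2: +2.3° → -163.4°, shortest Δλ = -165.7° (west) — does not cross 180°.
Leg 3: -163.4° → -112.5°, shortest Δλ = 50.9° (east) — does not cross 180°.
Leg 4: -112.5° → -68.3°, shortest Δλ = 44.2° (east) — does not cross 180°.
Leg 5: -68.3° → -90.0°, shortest Δλ = -21.7° (west) — does not cross 180°.
Total crossings: 0.

0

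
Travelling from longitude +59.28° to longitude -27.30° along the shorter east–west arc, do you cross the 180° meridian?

No

Signed shortest Δλ = ((-27.30 − 59.28 + 180) mod 360) − 180 = -86.58°.
Going west by 86.58° from +59.28° reaches -27.30° without touching 180°.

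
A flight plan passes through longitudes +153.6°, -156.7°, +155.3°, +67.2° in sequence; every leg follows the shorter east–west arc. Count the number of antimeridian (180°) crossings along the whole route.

Leg 1: +153.6° → -156.7°, shortest Δλ = 49.7° (east) — crosses 180°.
Leg 2: -156.7° → +155.3°, shortest Δλ = -48.0° (west) — crosses 180°.
Leg 3: +155.3° → +67.2°, shortest Δλ = -88.1° (west) — does not cross 180°.
Total crossings: 2.

2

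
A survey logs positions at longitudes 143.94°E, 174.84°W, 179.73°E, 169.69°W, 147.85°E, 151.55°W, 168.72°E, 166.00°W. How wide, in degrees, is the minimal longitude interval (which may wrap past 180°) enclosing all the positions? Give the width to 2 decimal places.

Sort the longitudes: -174.84°, -169.69°, -166.00°, -151.55°, +143.94°, +147.85°, +168.72°, +179.73°.
Eastward gaps between consecutive values (wrapping around): 5.15°, 3.69°, 14.45°, 295.49°, 3.91°, 20.87°, 11.01°, 5.43°.
Largest gap = 295.49° ⇒ minimal covering band is its complement: 360° − 295.49° = 64.51°.
Band runs from +143.94° eastward to -151.55°, crossing the antimeridian.

64.51°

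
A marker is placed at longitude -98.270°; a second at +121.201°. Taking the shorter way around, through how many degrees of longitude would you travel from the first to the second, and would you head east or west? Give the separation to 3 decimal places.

140.529° west

Raw difference: 121.201 − -98.270 = 219.471°.
Normalise into (−180°, 180°]: 219.471° − 360° = -140.529°.
Negative ⇒ the second point lies to the west; separation 140.529°.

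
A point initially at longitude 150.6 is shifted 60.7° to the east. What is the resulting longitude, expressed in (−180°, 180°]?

-148.7°

Start at +150.6°; shift +60.7° → +211.3°.
+211.3° lies outside (−180°, 180°]; subtract 360° → -148.7°.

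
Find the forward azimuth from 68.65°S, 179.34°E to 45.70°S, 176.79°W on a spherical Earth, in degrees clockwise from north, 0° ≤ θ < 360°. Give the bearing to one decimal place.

Δλ = -176.79 − 179.34 = -356.13°; wrapped into (−180°, 180°]: 3.87°.
θ = atan2( sin Δλ · cos φ₂ , cos φ₁ · sin φ₂ − sin φ₁ · cos φ₂ · cos Δλ )
  = atan2(0.04714, 0.38844) = 6.919° → normalised to [0°, 360°): 6.919°.

6.9°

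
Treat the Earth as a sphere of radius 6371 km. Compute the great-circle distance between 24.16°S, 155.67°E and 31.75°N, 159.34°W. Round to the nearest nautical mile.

4235 nmi

Δλ = -159.34 − 155.67 = -315.01°; wrapped into (−180°, 180°]: 44.99°.
Δφ = 31.75 − -24.16 = 55.91°.
a = sin²(Δφ/2) + cos φ₁ · cos φ₂ · sin²(Δλ/2) = 0.333328.
c = 2·atan2(√a, √(1−a)) = 1.23095 rad → d = 6371·c ≈ 7842.37 km ≈ 4234.54 nmi.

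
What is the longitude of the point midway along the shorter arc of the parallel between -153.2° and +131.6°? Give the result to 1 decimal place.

Signed shortest Δλ from -153.2° to +131.6° is -75.2°.
Midpoint longitude = -153.2° + (-75.2°)/2 = -153.2° − 37.6° = -190.8°.
Normalise into (−180°, 180°]: +169.2°.
(The naïve average (-153.2 + +131.6)/2 = -10.8° is on the wrong side of the globe.)

+169.2°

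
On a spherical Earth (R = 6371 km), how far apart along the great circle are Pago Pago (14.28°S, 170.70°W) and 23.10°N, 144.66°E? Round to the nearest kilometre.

Δλ = 144.66 − -170.70 = 315.36°; wrapped into (−180°, 180°]: -44.64°.
Δφ = 23.10 − -14.28 = 37.38°.
a = sin²(Δφ/2) + cos φ₁ · cos φ₂ · sin²(Δλ/2) = 0.231255.
c = 2·atan2(√a, √(1−a)) = 1.00334 rad → d = 6371·c ≈ 6392.28 km.

6392 km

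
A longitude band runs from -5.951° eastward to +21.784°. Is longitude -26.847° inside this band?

No

Band width going east from -5.951° to +21.784°: ((21.784 − -5.951) mod 360) = 27.735°.
Offset of -26.847° east of the west edge: ((-26.847 − -5.951) mod 360) = 339.104°.
339.104° > 27.735° ⇒ outside.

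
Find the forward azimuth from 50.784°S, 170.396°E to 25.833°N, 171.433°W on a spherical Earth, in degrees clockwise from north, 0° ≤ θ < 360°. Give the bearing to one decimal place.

16.7°

Δλ = -171.433 − 170.396 = -341.829°; wrapped into (−180°, 180°]: 18.171°.
θ = atan2( sin Δλ · cos φ₂ , cos φ₁ · sin φ₂ − sin φ₁ · cos φ₂ · cos Δλ )
  = atan2(0.28069, 0.93807) = 16.658° → normalised to [0°, 360°): 16.658°.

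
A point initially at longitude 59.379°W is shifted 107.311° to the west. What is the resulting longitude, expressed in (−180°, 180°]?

166.690°W

Start at -59.379°; shift −107.311° → -166.690°.
-166.690° already lies in (−180°, 180°].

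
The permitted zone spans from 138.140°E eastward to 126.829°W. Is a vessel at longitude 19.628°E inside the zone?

No

Band width going east from +138.140° to -126.829°: ((-126.829 − 138.140) mod 360) = 95.031°.
Offset of +19.628° east of the west edge: ((19.628 − 138.140) mod 360) = 241.488°.
241.488° > 95.031° ⇒ outside.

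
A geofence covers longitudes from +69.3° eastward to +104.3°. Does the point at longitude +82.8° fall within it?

Band width going east from +69.3° to +104.3°: ((104.3 − 69.3) mod 360) = 35.0°.
Offset of +82.8° east of the west edge: ((82.8 − 69.3) mod 360) = 13.5°.
13.5° ≤ 35.0° ⇒ inside.

Yes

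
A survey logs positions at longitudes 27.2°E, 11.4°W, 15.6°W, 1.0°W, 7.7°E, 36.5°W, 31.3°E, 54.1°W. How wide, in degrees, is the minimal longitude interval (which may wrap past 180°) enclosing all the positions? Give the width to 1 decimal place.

85.4°

Sort the longitudes: -54.1°, -36.5°, -15.6°, -11.4°, -1.0°, +7.7°, +27.2°, +31.3°.
Eastward gaps between consecutive values (wrapping around): 17.6°, 20.9°, 4.2°, 10.4°, 8.7°, 19.5°, 4.1°, 274.6°.
Largest gap = 274.6° ⇒ minimal covering band is its complement: 360° − 274.6° = 85.4°.
Band runs from -54.1° eastward to +31.3°.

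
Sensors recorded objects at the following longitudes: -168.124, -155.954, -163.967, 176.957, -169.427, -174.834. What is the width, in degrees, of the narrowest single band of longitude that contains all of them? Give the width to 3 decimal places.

27.089°

Sort the longitudes: -174.834°, -169.427°, -168.124°, -163.967°, -155.954°, +176.957°.
Eastward gaps between consecutive values (wrapping around): 5.407°, 1.303°, 4.157°, 8.013°, 332.911°, 8.209°.
Largest gap = 332.911° ⇒ minimal covering band is its complement: 360° − 332.911° = 27.089°.
Band runs from +176.957° eastward to -155.954°, crossing the antimeridian.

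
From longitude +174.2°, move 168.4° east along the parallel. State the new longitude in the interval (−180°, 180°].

-17.4°

Start at +174.2°; shift +168.4° → +342.6°.
+342.6° lies outside (−180°, 180°]; subtract 360° → -17.4°.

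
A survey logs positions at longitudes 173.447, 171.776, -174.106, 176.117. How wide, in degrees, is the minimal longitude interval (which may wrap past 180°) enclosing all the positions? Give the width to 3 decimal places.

Sort the longitudes: -174.106°, +171.776°, +173.447°, +176.117°.
Eastward gaps between consecutive values (wrapping around): 345.882°, 1.671°, 2.670°, 9.777°.
Largest gap = 345.882° ⇒ minimal covering band is its complement: 360° − 345.882° = 14.118°.
Band runs from +171.776° eastward to -174.106°, crossing the antimeridian.

14.118°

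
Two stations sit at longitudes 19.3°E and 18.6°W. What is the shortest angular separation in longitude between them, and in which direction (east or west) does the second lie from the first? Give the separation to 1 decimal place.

Raw difference: -18.6 − 19.3 = -37.9°.
Normalise into (−180°, 180°]: -37.9° stays -37.9°.
Negative ⇒ the second point lies to the west; separation 37.9°.

37.9° west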